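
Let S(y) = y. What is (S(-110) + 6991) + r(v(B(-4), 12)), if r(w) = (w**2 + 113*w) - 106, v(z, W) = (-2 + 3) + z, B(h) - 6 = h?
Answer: 7123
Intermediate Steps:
B(h) = 6 + h
v(z, W) = 1 + z
r(w) = -106 + w**2 + 113*w
(S(-110) + 6991) + r(v(B(-4), 12)) = (-110 + 6991) + (-106 + (1 + (6 - 4))**2 + 113*(1 + (6 - 4))) = 6881 + (-106 + (1 + 2)**2 + 113*(1 + 2)) = 6881 + (-106 + 3**2 + 113*3) = 6881 + (-106 + 9 + 339) = 6881 + 242 = 7123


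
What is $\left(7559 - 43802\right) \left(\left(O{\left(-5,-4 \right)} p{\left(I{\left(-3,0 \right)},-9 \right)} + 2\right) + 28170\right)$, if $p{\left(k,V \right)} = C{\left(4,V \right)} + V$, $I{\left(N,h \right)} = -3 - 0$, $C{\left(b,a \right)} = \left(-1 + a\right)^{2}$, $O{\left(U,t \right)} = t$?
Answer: $-1007845344$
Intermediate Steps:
$I{\left(N,h \right)} = -3$ ($I{\left(N,h \right)} = -3 + 0 = -3$)
$p{\left(k,V \right)} = V + \left(-1 + V\right)^{2}$ ($p{\left(k,V \right)} = \left(-1 + V\right)^{2} + V = V + \left(-1 + V\right)^{2}$)
$\left(7559 - 43802\right) \left(\left(O{\left(-5,-4 \right)} p{\left(I{\left(-3,0 \right)},-9 \right)} + 2\right) + 28170\right) = \left(7559 - 43802\right) \left(\left(- 4 \left(-9 + \left(-1 - 9\right)^{2}\right) + 2\right) + 28170\right) = - 36243 \left(\left(- 4 \left(-9 + \left(-10\right)^{2}\right) + 2\right) + 28170\right) = - 36243 \left(\left(- 4 \left(-9 + 100\right) + 2\right) + 28170\right) = - 36243 \left(\left(\left(-4\right) 91 + 2\right) + 28170\right) = - 36243 \left(\left(-364 + 2\right) + 28170\right) = - 36243 \left(-362 + 28170\right) = \left(-36243\right) 27808 = -1007845344$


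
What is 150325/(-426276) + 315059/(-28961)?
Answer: -138655652609/12345379236 ≈ -11.231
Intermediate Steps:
150325/(-426276) + 315059/(-28961) = 150325*(-1/426276) + 315059*(-1/28961) = -150325/426276 - 315059/28961 = -138655652609/12345379236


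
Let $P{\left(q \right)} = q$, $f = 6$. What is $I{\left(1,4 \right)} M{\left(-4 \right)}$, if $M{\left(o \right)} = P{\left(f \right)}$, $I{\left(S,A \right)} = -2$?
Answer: $-12$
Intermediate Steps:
$M{\left(o \right)} = 6$
$I{\left(1,4 \right)} M{\left(-4 \right)} = \left(-2\right) 6 = -12$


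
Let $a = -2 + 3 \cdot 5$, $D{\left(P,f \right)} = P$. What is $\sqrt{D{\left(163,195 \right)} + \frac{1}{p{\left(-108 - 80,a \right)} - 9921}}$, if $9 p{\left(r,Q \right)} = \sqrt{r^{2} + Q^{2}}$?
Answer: $\frac{\sqrt{14554098 - 163 \sqrt{35513}}}{\sqrt{89289 - \sqrt{35513}}} \approx 12.767$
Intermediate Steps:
$a = 13$ ($a = -2 + 15 = 13$)
$p{\left(r,Q \right)} = \frac{\sqrt{Q^{2} + r^{2}}}{9}$ ($p{\left(r,Q \right)} = \frac{\sqrt{r^{2} + Q^{2}}}{9} = \frac{\sqrt{Q^{2} + r^{2}}}{9}$)
$\sqrt{D{\left(163,195 \right)} + \frac{1}{p{\left(-108 - 80,a \right)} - 9921}} = \sqrt{163 + \frac{1}{\frac{\sqrt{13^{2} + \left(-108 - 80\right)^{2}}}{9} - 9921}} = \sqrt{163 + \frac{1}{\frac{\sqrt{169 + \left(-188\right)^{2}}}{9} - 9921}} = \sqrt{163 + \frac{1}{\frac{\sqrt{169 + 35344}}{9} - 9921}} = \sqrt{163 + \frac{1}{\frac{\sqrt{35513}}{9} - 9921}} = \sqrt{163 + \frac{1}{-9921 + \frac{\sqrt{35513}}{9}}}$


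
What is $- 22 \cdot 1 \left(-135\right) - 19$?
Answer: $2951$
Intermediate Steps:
$- 22 \cdot 1 \left(-135\right) - 19 = \left(-22\right) \left(-135\right) - 19 = 2970 - 19 = 2951$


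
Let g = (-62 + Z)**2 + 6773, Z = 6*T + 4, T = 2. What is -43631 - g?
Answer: -52520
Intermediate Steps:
Z = 16 (Z = 6*2 + 4 = 12 + 4 = 16)
g = 8889 (g = (-62 + 16)**2 + 6773 = (-46)**2 + 6773 = 2116 + 6773 = 8889)
-43631 - g = -43631 - 1*8889 = -43631 - 8889 = -52520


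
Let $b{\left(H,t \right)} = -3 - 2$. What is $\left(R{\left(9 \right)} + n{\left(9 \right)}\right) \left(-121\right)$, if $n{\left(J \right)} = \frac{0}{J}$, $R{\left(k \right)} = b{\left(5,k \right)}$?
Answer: $605$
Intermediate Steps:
$b{\left(H,t \right)} = -5$
$R{\left(k \right)} = -5$
$n{\left(J \right)} = 0$
$\left(R{\left(9 \right)} + n{\left(9 \right)}\right) \left(-121\right) = \left(-5 + 0\right) \left(-121\right) = \left(-5\right) \left(-121\right) = 605$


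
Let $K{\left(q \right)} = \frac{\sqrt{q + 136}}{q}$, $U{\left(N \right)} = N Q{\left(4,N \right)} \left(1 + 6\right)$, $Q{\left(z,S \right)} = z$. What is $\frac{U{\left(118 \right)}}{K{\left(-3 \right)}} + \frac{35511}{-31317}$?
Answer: $- \frac{11837}{10439} - \frac{1416 \sqrt{133}}{19} \approx -860.61$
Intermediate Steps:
$U{\left(N \right)} = 28 N$ ($U{\left(N \right)} = N 4 \left(1 + 6\right) = 4 N 7 = 28 N$)
$K{\left(q \right)} = \frac{\sqrt{136 + q}}{q}$
$\frac{U{\left(118 \right)}}{K{\left(-3 \right)}} + \frac{35511}{-31317} = \frac{28 \cdot 118}{\frac{1}{-3} \sqrt{136 - 3}} + \frac{35511}{-31317} = \frac{3304}{\left(- \frac{1}{3}\right) \sqrt{133}} + 35511 \left(- \frac{1}{31317}\right) = 3304 \left(- \frac{3 \sqrt{133}}{133}\right) - \frac{11837}{10439} = - \frac{1416 \sqrt{133}}{19} - \frac{11837}{10439} = - \frac{11837}{10439} - \frac{1416 \sqrt{133}}{19}$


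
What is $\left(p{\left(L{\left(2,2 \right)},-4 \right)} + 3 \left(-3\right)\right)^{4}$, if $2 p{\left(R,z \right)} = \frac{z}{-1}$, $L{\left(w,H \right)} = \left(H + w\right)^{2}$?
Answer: $2401$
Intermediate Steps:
$p{\left(R,z \right)} = - \frac{z}{2}$ ($p{\left(R,z \right)} = \frac{z \frac{1}{-1}}{2} = \frac{z \left(-1\right)}{2} = \frac{\left(-1\right) z}{2} = - \frac{z}{2}$)
$\left(p{\left(L{\left(2,2 \right)},-4 \right)} + 3 \left(-3\right)\right)^{4} = \left(\left(- \frac{1}{2}\right) \left(-4\right) + 3 \left(-3\right)\right)^{4} = \left(2 - 9\right)^{4} = \left(-7\right)^{4} = 2401$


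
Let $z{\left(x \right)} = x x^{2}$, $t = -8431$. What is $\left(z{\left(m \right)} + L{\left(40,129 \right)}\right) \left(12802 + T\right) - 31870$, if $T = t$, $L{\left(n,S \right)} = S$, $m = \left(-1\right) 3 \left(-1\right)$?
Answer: $650006$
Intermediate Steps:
$m = 3$ ($m = \left(-3\right) \left(-1\right) = 3$)
$T = -8431$
$z{\left(x \right)} = x^{3}$
$\left(z{\left(m \right)} + L{\left(40,129 \right)}\right) \left(12802 + T\right) - 31870 = \left(3^{3} + 129\right) \left(12802 - 8431\right) - 31870 = \left(27 + 129\right) 4371 - 31870 = 156 \cdot 4371 - 31870 = 681876 - 31870 = 650006$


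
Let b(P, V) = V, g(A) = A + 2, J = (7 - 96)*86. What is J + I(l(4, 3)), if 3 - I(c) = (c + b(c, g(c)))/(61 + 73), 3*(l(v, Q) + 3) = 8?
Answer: -1537853/201 ≈ -7651.0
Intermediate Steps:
l(v, Q) = -1/3 (l(v, Q) = -3 + (1/3)*8 = -3 + 8/3 = -1/3)
J = -7654 (J = -89*86 = -7654)
g(A) = 2 + A
I(c) = 200/67 - c/67 (I(c) = 3 - (c + (2 + c))/(61 + 73) = 3 - (2 + 2*c)/134 = 3 - (1/67 + c/67) = 3 + (-1/67 - c/67) = 200/67 - c/67)
J + I(l(4, 3)) = -7654 + (200/67 - 1/67*(-1/3)) = -7654 + (200/67 + 1/201) = -7654 + 601/201 = -1537853/201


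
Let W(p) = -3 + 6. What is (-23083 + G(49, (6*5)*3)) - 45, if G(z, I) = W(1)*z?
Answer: -22981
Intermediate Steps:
W(p) = 3
G(z, I) = 3*z
(-23083 + G(49, (6*5)*3)) - 45 = (-23083 + 3*49) - 45 = (-23083 + 147) - 45 = -22936 - 45 = -22981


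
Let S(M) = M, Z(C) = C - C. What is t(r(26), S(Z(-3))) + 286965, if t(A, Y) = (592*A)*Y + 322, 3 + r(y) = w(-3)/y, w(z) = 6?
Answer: 287287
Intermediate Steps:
Z(C) = 0
r(y) = -3 + 6/y
t(A, Y) = 322 + 592*A*Y (t(A, Y) = 592*A*Y + 322 = 322 + 592*A*Y)
t(r(26), S(Z(-3))) + 286965 = (322 + 592*(-3 + 6/26)*0) + 286965 = (322 + 592*(-3 + 6*(1/26))*0) + 286965 = (322 + 592*(-3 + 3/13)*0) + 286965 = (322 + 592*(-36/13)*0) + 286965 = (322 + 0) + 286965 = 322 + 286965 = 287287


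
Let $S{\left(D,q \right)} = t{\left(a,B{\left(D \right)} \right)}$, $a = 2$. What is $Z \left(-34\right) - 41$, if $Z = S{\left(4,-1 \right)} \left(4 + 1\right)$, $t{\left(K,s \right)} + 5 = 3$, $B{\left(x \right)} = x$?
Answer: $299$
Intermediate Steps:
$t{\left(K,s \right)} = -2$ ($t{\left(K,s \right)} = -5 + 3 = -2$)
$S{\left(D,q \right)} = -2$
$Z = -10$ ($Z = - 2 \left(4 + 1\right) = \left(-2\right) 5 = -10$)
$Z \left(-34\right) - 41 = \left(-10\right) \left(-34\right) - 41 = 340 - 41 = 299$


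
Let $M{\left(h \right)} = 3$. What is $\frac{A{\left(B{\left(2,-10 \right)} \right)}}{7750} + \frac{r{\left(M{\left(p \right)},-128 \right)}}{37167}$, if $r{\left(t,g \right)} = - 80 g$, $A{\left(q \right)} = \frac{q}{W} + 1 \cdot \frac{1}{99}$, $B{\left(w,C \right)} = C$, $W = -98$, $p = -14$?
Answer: $\frac{64165929808}{232883776125} \approx 0.27553$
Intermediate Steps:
$A{\left(q \right)} = \frac{1}{99} - \frac{q}{98}$ ($A{\left(q \right)} = \frac{q}{-98} + 1 \cdot \frac{1}{99} = q \left(- \frac{1}{98}\right) + 1 \cdot \frac{1}{99} = - \frac{q}{98} + \frac{1}{99} = \frac{1}{99} - \frac{q}{98}$)
$\frac{A{\left(B{\left(2,-10 \right)} \right)}}{7750} + \frac{r{\left(M{\left(p \right)},-128 \right)}}{37167} = \frac{\frac{1}{99} - - \frac{5}{49}}{7750} + \frac{\left(-80\right) \left(-128\right)}{37167} = \left(\frac{1}{99} + \frac{5}{49}\right) \frac{1}{7750} + 10240 \cdot \frac{1}{37167} = \frac{544}{4851} \cdot \frac{1}{7750} + \frac{10240}{37167} = \frac{272}{18797625} + \frac{10240}{37167} = \frac{64165929808}{232883776125}$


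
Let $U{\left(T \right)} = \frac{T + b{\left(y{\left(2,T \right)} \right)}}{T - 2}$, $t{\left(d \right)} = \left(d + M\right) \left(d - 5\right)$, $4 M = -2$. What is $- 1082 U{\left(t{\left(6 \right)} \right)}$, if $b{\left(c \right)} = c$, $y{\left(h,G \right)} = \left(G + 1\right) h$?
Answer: $- \frac{40034}{7} \approx -5719.1$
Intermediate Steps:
$M = - \frac{1}{2}$ ($M = \frac{1}{4} \left(-2\right) = - \frac{1}{2} \approx -0.5$)
$y{\left(h,G \right)} = h \left(1 + G\right)$ ($y{\left(h,G \right)} = \left(1 + G\right) h = h \left(1 + G\right)$)
$t{\left(d \right)} = \left(-5 + d\right) \left(- \frac{1}{2} + d\right)$ ($t{\left(d \right)} = \left(d - \frac{1}{2}\right) \left(d - 5\right) = \left(- \frac{1}{2} + d\right) \left(-5 + d\right) = \left(-5 + d\right) \left(- \frac{1}{2} + d\right)$)
$U{\left(T \right)} = \frac{2 + 3 T}{-2 + T}$ ($U{\left(T \right)} = \frac{T + 2 \left(1 + T\right)}{T - 2} = \frac{T + \left(2 + 2 T\right)}{-2 + T} = \frac{2 + 3 T}{-2 + T}$)
$- 1082 U{\left(t{\left(6 \right)} \right)} = - 1082 \frac{2 + 3 \left(\frac{5}{2} + 6^{2} - 33\right)}{-2 + \left(\frac{5}{2} + 6^{2} - 33\right)} = - 1082 \frac{2 + 3 \left(\frac{5}{2} + 36 - 33\right)}{-2 + \left(\frac{5}{2} + 36 - 33\right)} = - 1082 \frac{2 + 3 \cdot \frac{11}{2}}{-2 + \frac{11}{2}} = - 1082 \frac{2 + \frac{33}{2}}{\frac{7}{2}} = - 1082 \cdot \frac{2}{7} \cdot \frac{37}{2} = \left(-1082\right) \frac{37}{7} = - \frac{40034}{7}$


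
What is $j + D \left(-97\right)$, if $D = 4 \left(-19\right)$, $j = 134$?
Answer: $7506$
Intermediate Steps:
$D = -76$
$j + D \left(-97\right) = 134 - -7372 = 134 + 7372 = 7506$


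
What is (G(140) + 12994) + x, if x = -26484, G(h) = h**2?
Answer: 6110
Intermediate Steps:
(G(140) + 12994) + x = (140**2 + 12994) - 26484 = (19600 + 12994) - 26484 = 32594 - 26484 = 6110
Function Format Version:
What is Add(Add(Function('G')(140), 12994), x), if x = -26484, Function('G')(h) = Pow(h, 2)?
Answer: 6110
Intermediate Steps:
Add(Add(Function('G')(140), 12994), x) = Add(Add(Pow(140, 2), 12994), -26484) = Add(Add(19600, 12994), -26484) = Add(32594, -26484) = 6110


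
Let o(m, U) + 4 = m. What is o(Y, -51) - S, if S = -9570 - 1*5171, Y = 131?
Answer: 14868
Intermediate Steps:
o(m, U) = -4 + m
S = -14741 (S = -9570 - 5171 = -14741)
o(Y, -51) - S = (-4 + 131) - 1*(-14741) = 127 + 14741 = 14868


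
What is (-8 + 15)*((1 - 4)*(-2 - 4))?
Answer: 126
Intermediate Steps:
(-8 + 15)*((1 - 4)*(-2 - 4)) = 7*(-3*(-6)) = 7*18 = 126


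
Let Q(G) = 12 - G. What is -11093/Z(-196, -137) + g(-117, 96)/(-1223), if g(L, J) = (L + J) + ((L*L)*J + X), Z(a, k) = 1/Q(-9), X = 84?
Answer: -286215726/1223 ≈ -2.3403e+5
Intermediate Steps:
Z(a, k) = 1/21 (Z(a, k) = 1/(12 - 1*(-9)) = 1/(12 + 9) = 1/21)
g(L, J) = 84 + J + L + J*L² (g(L, J) = (L + J) + ((L*L)*J + 84) = (J + L) + (L²*J + 84) = (J + L) + (J*L² + 84) = (J + L) + (84 + J*L²) = 84 + J + L + J*L²)
-11093/Z(-196, -137) + g(-117, 96)/(-1223) = -11093/1/21 + (84 + 96 - 117 + 96*(-117)²)/(-1223) = -11093*21 + (84 + 96 - 117 + 96*13689)*(-1/1223) = -232953 + (84 + 96 - 117 + 1314144)*(-1/1223) = -232953 + 1314207*(-1/1223) = -232953 - 1314207/1223 = -286215726/1223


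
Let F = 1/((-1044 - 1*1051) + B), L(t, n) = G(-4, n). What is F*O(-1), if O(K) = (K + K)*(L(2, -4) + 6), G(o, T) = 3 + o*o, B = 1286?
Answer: 50/809 ≈ 0.061805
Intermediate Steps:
G(o, T) = 3 + o²
L(t, n) = 19 (L(t, n) = 3 + (-4)² = 3 + 16 = 19)
O(K) = 50*K (O(K) = (K + K)*(19 + 6) = (2*K)*25 = 50*K)
F = -1/809 (F = 1/((-1044 - 1*1051) + 1286) = 1/((-1044 - 1051) + 1286) = 1/(-2095 + 1286) = 1/(-809) = -1/809 ≈ -0.0012361)
F*O(-1) = -50*(-1)/809 = -1/809*(-50) = 50/809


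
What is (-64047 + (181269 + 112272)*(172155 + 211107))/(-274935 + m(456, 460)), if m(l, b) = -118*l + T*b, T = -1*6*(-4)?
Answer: -37501015565/105901 ≈ -3.5411e+5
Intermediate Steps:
T = 24 (T = -6*(-4) = 24)
m(l, b) = -118*l + 24*b
(-64047 + (181269 + 112272)*(172155 + 211107))/(-274935 + m(456, 460)) = (-64047 + (181269 + 112272)*(172155 + 211107))/(-274935 + (-118*456 + 24*460)) = (-64047 + 293541*383262)/(-274935 + (-53808 + 11040)) = (-64047 + 112503110742)/(-274935 - 42768) = 112503046695/(-317703) = 112503046695*(-1/317703) = -37501015565/105901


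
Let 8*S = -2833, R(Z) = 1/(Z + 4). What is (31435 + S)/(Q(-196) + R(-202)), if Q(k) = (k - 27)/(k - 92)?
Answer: 98464212/2437 ≈ 40404.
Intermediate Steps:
R(Z) = 1/(4 + Z)
S = -2833/8 (S = (1/8)*(-2833) = -2833/8 ≈ -354.13)
Q(k) = (-27 + k)/(-92 + k)
(31435 + S)/(Q(-196) + R(-202)) = (31435 - 2833/8)/((-27 - 196)/(-92 - 196) + 1/(4 - 202)) = 248647/(8*(-223/(-288) + 1/(-198))) = 248647/(8*(-1/288*(-223) - 1/198)) = 248647/(8*(223/288 - 1/198)) = 248647/(8*(2437/3168)) = (248647/8)*(3168/2437) = 98464212/2437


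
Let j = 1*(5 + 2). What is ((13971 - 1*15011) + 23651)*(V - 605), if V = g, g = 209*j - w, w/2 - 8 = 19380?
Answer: -857363898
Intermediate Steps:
w = 38776 (w = 16 + 2*19380 = 16 + 38760 = 38776)
j = 7 (j = 1*7 = 7)
g = -37313 (g = 209*7 - 1*38776 = 1463 - 38776 = -37313)
V = -37313
((13971 - 1*15011) + 23651)*(V - 605) = ((13971 - 1*15011) + 23651)*(-37313 - 605) = ((13971 - 15011) + 23651)*(-37918) = (-1040 + 23651)*(-37918) = 22611*(-37918) = -857363898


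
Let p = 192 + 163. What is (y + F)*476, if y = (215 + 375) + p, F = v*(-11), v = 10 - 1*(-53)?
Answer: 119952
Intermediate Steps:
v = 63 (v = 10 + 53 = 63)
p = 355
F = -693 (F = 63*(-11) = -693)
y = 945 (y = (215 + 375) + 355 = 590 + 355 = 945)
(y + F)*476 = (945 - 693)*476 = 252*476 = 119952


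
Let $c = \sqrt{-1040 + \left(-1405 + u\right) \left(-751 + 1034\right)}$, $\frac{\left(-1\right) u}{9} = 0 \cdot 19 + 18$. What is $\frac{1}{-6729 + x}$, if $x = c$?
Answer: $- \frac{2243}{15241314} - \frac{i \sqrt{49389}}{15241314} \approx -0.00014717 - 1.4581 \cdot 10^{-5} i$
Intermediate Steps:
$u = -162$ ($u = - 9 \left(0 \cdot 19 + 18\right) = - 9 \left(0 + 18\right) = \left(-9\right) 18 = -162$)
$c = 3 i \sqrt{49389}$ ($c = \sqrt{-1040 + \left(-1405 - 162\right) \left(-751 + 1034\right)} = \sqrt{-1040 - 443461} = \sqrt{-444501} = 3 i \sqrt{49389} \approx 666.71 i$)
$x = 3 i \sqrt{49389} \approx 666.71 i$
$\frac{1}{-6729 + x} = \frac{1}{-6729 + 3 i \sqrt{49389}}$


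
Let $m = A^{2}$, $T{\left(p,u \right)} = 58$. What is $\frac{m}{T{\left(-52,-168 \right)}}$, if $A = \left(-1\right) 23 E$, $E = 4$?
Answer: $\frac{4232}{29} \approx 145.93$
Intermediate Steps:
$A = -92$ ($A = \left(-1\right) 23 \cdot 4 = \left(-23\right) 4 = -92$)
$m = 8464$ ($m = \left(-92\right)^{2} = 8464$)
$\frac{m}{T{\left(-52,-168 \right)}} = \frac{8464}{58} = 8464 \cdot \frac{1}{58} = \frac{4232}{29}$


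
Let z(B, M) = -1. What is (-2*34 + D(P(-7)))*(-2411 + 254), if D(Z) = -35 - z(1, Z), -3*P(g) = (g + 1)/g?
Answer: 220014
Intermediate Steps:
P(g) = -(1 + g)/(3*g) (P(g) = -(g + 1)/(3*g) = -(1 + g)/(3*g))
D(Z) = -34 (D(Z) = -35 - 1*(-1) = -35 + 1 = -34)
(-2*34 + D(P(-7)))*(-2411 + 254) = (-2*34 - 34)*(-2411 + 254) = (-68 - 34)*(-2157) = -102*(-2157) = 220014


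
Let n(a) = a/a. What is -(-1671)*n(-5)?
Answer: 1671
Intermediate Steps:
n(a) = 1
-(-1671)*n(-5) = -(-1671) = -557*(-3) = 1671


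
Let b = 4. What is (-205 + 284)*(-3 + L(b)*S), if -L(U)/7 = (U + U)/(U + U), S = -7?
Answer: 3634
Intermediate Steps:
L(U) = -7 (L(U) = -7*(U + U)/(U + U) = -7*2*U/(2*U) = -7*2*U*1/(2*U) = -7*1 = -7)
(-205 + 284)*(-3 + L(b)*S) = (-205 + 284)*(-3 - 7*(-7)) = 79*(-3 + 49) = 79*46 = 3634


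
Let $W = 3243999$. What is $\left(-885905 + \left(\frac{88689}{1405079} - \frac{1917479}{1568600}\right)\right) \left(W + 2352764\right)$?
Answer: $- \frac{10927922125450258323993483}{2204006919400} \approx -4.9582 \cdot 10^{12}$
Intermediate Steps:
$\left(-885905 + \left(\frac{88689}{1405079} - \frac{1917479}{1568600}\right)\right) \left(W + 2352764\right) = \left(-885905 + \left(\frac{88689}{1405079} - \frac{1917479}{1568600}\right)\right) \left(3243999 + 2352764\right) = \left(-885905 + \left(88689 \cdot \frac{1}{1405079} - \frac{1917479}{1568600}\right)\right) 5596763 = \left(-885905 + \left(\frac{88689}{1405079} - \frac{1917479}{1568600}\right)\right) 5596763 = \left(-885905 - \frac{2555091910441}{2204006919400}\right) 5596763 = \left(- \frac{1952543305022967441}{2204006919400}\right) 5596763 = - \frac{10927922125450258323993483}{2204006919400}$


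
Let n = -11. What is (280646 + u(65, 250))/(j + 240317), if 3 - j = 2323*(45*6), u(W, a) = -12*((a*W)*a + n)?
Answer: 24234611/193445 ≈ 125.28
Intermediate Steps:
u(W, a) = 132 - 12*W*a² (u(W, a) = -12*((a*W)*a - 11) = -12*((W*a)*a - 11) = -12*(W*a² - 11) = -12*(-11 + W*a²) = 132 - 12*W*a²)
j = -627207 (j = 3 - 2323*45*6 = 3 - 2323*270 = 3 - 1*627210 = 3 - 627210 = -627207)
(280646 + u(65, 250))/(j + 240317) = (280646 + (132 - 12*65*250²))/(-627207 + 240317) = (280646 + (132 - 12*65*62500))/(-386890) = (280646 + (132 - 48750000))*(-1/386890) = (280646 - 48749868)*(-1/386890) = -48469222*(-1/386890) = 24234611/193445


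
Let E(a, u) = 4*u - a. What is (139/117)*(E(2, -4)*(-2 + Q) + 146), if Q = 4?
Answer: 15290/117 ≈ 130.68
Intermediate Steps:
E(a, u) = -a + 4*u
(139/117)*(E(2, -4)*(-2 + Q) + 146) = (139/117)*((-1*2 + 4*(-4))*(-2 + 4) + 146) = (139*(1/117))*((-2 - 16)*2 + 146) = 139*(-18*2 + 146)/117 = 139*(-36 + 146)/117 = (139/117)*110 = 15290/117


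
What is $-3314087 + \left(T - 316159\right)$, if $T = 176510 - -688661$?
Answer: $-2765075$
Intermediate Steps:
$T = 865171$ ($T = 176510 + 688661 = 865171$)
$-3314087 + \left(T - 316159\right) = -3314087 + \left(865171 - 316159\right) = -3314087 + 549012 = -2765075$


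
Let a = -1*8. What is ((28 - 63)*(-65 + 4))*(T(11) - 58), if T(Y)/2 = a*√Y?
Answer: -123830 - 34160*√11 ≈ -2.3713e+5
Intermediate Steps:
a = -8
T(Y) = -16*√Y (T(Y) = 2*(-8*√Y) = -16*√Y)
((28 - 63)*(-65 + 4))*(T(11) - 58) = ((28 - 63)*(-65 + 4))*(-16*√11 - 58) = (-35*(-61))*(-58 - 16*√11) = 2135*(-58 - 16*√11) = -123830 - 34160*√11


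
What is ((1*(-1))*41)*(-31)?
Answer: 1271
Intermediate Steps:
((1*(-1))*41)*(-31) = -1*41*(-31) = -41*(-31) = 1271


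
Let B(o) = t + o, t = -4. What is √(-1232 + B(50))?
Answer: I*√1186 ≈ 34.438*I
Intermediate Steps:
B(o) = -4 + o
√(-1232 + B(50)) = √(-1232 + (-4 + 50)) = √(-1232 + 46) = √(-1186) = I*√1186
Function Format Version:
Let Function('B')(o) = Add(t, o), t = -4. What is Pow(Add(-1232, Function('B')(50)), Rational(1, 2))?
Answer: Mul(I, Pow(1186, Rational(1, 2))) ≈ Mul(34.438, I)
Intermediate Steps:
Function('B')(o) = Add(-4, o)
Pow(Add(-1232, Function('B')(50)), Rational(1, 2)) = Pow(Add(-1232, Add(-4, 50)), Rational(1, 2)) = Pow(Add(-1232, 46), Rational(1, 2)) = Pow(-1186, Rational(1, 2)) = Mul(I, Pow(1186, Rational(1, 2)))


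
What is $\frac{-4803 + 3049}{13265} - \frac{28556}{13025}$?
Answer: $- \frac{80328238}{34555325} \approx -2.3246$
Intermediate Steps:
$\frac{-4803 + 3049}{13265} - \frac{28556}{13025} = \left(-1754\right) \frac{1}{13265} - \frac{28556}{13025} = - \frac{1754}{13265} - \frac{28556}{13025} = - \frac{80328238}{34555325}$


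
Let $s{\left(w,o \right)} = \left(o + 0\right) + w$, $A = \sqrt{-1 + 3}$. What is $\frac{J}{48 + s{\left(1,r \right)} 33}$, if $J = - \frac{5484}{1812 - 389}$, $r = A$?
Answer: $- \frac{49356}{693001} + \frac{20108 \sqrt{2}}{693001} \approx -0.030186$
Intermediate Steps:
$A = \sqrt{2} \approx 1.4142$
$r = \sqrt{2} \approx 1.4142$
$s{\left(w,o \right)} = o + w$
$J = - \frac{5484}{1423}$ ($J = - \frac{5484}{1812 - 389} = - \frac{5484}{1423} \approx -3.8538$)
$\frac{J}{48 + s{\left(1,r \right)} 33} = - \frac{5484}{1423 \left(48 + \left(\sqrt{2} + 1\right) 33\right)} = - \frac{5484}{1423 \left(48 + \left(1 + \sqrt{2}\right) 33\right)} = - \frac{5484}{1423 \left(48 + \left(33 + 33 \sqrt{2}\right)\right)} = - \frac{5484}{1423 \left(81 + 33 \sqrt{2}\right)}$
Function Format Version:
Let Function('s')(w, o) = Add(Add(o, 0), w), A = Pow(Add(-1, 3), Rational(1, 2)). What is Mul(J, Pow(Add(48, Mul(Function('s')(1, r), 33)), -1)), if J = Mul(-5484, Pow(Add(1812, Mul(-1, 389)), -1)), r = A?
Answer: Add(Rational(-49356, 693001), Mul(Rational(20108, 693001), Pow(2, Rational(1, 2)))) ≈ -0.030186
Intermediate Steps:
A = Pow(2, Rational(1, 2)) ≈ 1.4142
r = Pow(2, Rational(1, 2)) ≈ 1.4142
Function('s')(w, o) = Add(o, w)
J = Rational(-5484, 1423) (J = Mul(-5484, Pow(Add(1812, -389), -1)) = Mul(-5484, Pow(1423, -1)) = Mul(-5484, Rational(1, 1423)) = Rational(-5484, 1423) ≈ -3.8538)
Mul(J, Pow(Add(48, Mul(Function('s')(1, r), 33)), -1)) = Mul(Rational(-5484, 1423), Pow(Add(48, Mul(Add(Pow(2, Rational(1, 2)), 1), 33)), -1)) = Mul(Rational(-5484, 1423), Pow(Add(48, Mul(Add(1, Pow(2, Rational(1, 2))), 33)), -1)) = Mul(Rational(-5484, 1423), Pow(Add(48, Add(33, Mul(33, Pow(2, Rational(1, 2))))), -1)) = Mul(Rational(-5484, 1423), Pow(Add(81, Mul(33, Pow(2, Rational(1, 2)))), -1))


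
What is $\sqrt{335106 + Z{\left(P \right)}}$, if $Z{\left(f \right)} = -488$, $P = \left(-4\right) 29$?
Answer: $\sqrt{334618} \approx 578.46$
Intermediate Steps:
$P = -116$
$\sqrt{335106 + Z{\left(P \right)}} = \sqrt{335106 - 488} = \sqrt{334618}$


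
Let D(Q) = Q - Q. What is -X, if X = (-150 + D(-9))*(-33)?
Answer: -4950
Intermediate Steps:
D(Q) = 0
X = 4950 (X = (-150 + 0)*(-33) = -150*(-33) = 4950)
-X = -1*4950 = -4950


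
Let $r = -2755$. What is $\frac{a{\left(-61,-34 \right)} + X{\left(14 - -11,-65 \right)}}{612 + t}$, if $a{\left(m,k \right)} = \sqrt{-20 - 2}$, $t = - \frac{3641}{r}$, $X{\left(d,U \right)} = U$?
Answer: $- \frac{13775}{129977} + \frac{2755 i \sqrt{22}}{1689701} \approx -0.10598 + 0.0076476 i$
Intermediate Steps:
$t = \frac{3641}{2755}$ ($t = - \frac{3641}{-2755} = \left(-3641\right) \left(- \frac{1}{2755}\right) = \frac{3641}{2755} \approx 1.3216$)
$a{\left(m,k \right)} = i \sqrt{22}$ ($a{\left(m,k \right)} = \sqrt{-22} = i \sqrt{22}$)
$\frac{a{\left(-61,-34 \right)} + X{\left(14 - -11,-65 \right)}}{612 + t} = \frac{i \sqrt{22} - 65}{612 + \frac{3641}{2755}} = \frac{-65 + i \sqrt{22}}{\frac{1689701}{2755}} = \left(-65 + i \sqrt{22}\right) \frac{2755}{1689701} = - \frac{13775}{129977} + \frac{2755 i \sqrt{22}}{1689701}$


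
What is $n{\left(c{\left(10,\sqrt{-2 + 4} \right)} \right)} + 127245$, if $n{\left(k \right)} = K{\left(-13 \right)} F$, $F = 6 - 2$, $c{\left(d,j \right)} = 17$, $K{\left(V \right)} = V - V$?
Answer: $127245$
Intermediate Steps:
$K{\left(V \right)} = 0$
$F = 4$ ($F = 6 - 2 = 4$)
$n{\left(k \right)} = 0$ ($n{\left(k \right)} = 0 \cdot 4 = 0$)
$n{\left(c{\left(10,\sqrt{-2 + 4} \right)} \right)} + 127245 = 0 + 127245 = 127245$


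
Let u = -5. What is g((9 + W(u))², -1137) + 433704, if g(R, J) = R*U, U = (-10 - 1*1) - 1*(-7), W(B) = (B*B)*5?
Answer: 361880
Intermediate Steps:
W(B) = 5*B² (W(B) = B²*5 = 5*B²)
U = -4 (U = (-10 - 1) + 7 = -11 + 7 = -4)
g(R, J) = -4*R (g(R, J) = R*(-4) = -4*R)
g((9 + W(u))², -1137) + 433704 = -4*(9 + 5*(-5)²)² + 433704 = -4*(9 + 5*25)² + 433704 = -4*(9 + 125)² + 433704 = -4*134² + 433704 = -4*17956 + 433704 = -71824 + 433704 = 361880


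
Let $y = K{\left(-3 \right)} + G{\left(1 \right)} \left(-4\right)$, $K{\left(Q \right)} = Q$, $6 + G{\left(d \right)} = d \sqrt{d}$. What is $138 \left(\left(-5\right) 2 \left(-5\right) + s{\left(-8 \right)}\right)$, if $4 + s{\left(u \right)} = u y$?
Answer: $-12420$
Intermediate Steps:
$G{\left(d \right)} = -6 + d^{\frac{3}{2}}$ ($G{\left(d \right)} = -6 + d \sqrt{d} = -6 + d^{\frac{3}{2}}$)
$y = 17$ ($y = -3 + \left(-6 + 1^{\frac{3}{2}}\right) \left(-4\right) = -3 + \left(-6 + 1\right) \left(-4\right) = -3 - -20 = -3 + 20 = 17$)
$s{\left(u \right)} = -4 + 17 u$ ($s{\left(u \right)} = -4 + u 17 = -4 + 17 u$)
$138 \left(\left(-5\right) 2 \left(-5\right) + s{\left(-8 \right)}\right) = 138 \left(\left(-5\right) 2 \left(-5\right) + \left(-4 + 17 \left(-8\right)\right)\right) = 138 \left(\left(-10\right) \left(-5\right) - 140\right) = 138 \left(50 - 140\right) = 138 \left(-90\right) = -12420$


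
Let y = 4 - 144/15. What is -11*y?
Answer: 308/5 ≈ 61.600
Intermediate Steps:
y = -28/5 (y = 4 - 144/15 = 4 - 16*⅗ = 4 - 48/5 = -28/5 ≈ -5.6000)
-11*y = -11*(-28/5) = 308/5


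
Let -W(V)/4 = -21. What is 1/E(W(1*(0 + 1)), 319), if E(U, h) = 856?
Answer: 1/856 ≈ 0.0011682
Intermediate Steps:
W(V) = 84 (W(V) = -4*(-21) = 84)
1/E(W(1*(0 + 1)), 319) = 1/856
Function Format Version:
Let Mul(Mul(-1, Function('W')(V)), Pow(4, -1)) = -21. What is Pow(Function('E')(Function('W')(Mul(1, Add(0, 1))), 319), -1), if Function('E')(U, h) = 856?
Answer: Rational(1, 856) ≈ 0.0011682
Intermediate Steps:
Function('W')(V) = 84 (Function('W')(V) = Mul(-4, -21) = 84)
Pow(Function('E')(Function('W')(Mul(1, Add(0, 1))), 319), -1) = Pow(856, -1) = Rational(1, 856)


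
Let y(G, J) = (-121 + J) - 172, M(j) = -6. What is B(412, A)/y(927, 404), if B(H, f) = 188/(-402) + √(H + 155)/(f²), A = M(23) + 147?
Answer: -94/22311 + √7/245199 ≈ -0.0042024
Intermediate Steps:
A = 141 (A = -6 + 147 = 141)
y(G, J) = -293 + J
B(H, f) = -94/201 + √(155 + H)/f² (B(H, f) = 188*(-1/402) + √(155 + H)/f² = -94/201 + √(155 + H)/f²)
B(412, A)/y(927, 404) = (-94/201 + √(155 + 412)/141²)/(-293 + 404) = (-94/201 + √567/19881)/111 = (-94/201 + (9*√7)/19881)*(1/111) = (-94/201 + √7/2209)*(1/111) = -94/22311 + √7/245199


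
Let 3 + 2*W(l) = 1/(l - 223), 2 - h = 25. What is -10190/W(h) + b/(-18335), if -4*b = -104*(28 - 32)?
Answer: 91922232656/13549565 ≈ 6784.1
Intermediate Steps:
h = -23 (h = 2 - 1*25 = 2 - 25 = -23)
W(l) = -3/2 + 1/(2*(-223 + l)) (W(l) = -3/2 + 1/(2*(l - 223)) = -3/2 + 1/(2*(-223 + l)))
b = -104 (b = -(-26)*(28 - 32) = -(-26)*(-4) = -¼*416 = -104)
-10190/W(h) + b/(-18335) = -10190*2*(-223 - 23)/(670 - 3*(-23)) - 104/(-18335) = -10190*(-492/(670 + 69)) - 104*(-1/18335) = -10190/((½)*(-1/246)*739) + 104/18335 = -10190/(-739/492) + 104/18335 = -10190*(-492/739) + 104/18335 = 5013480/739 + 104/18335 = 91922232656/13549565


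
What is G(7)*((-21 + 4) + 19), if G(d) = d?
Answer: 14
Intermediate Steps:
G(7)*((-21 + 4) + 19) = 7*((-21 + 4) + 19) = 7*(-17 + 19) = 7*2 = 14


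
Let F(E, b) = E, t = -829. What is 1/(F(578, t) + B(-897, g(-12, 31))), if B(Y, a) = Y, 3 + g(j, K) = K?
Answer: -1/319 ≈ -0.0031348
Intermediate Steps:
g(j, K) = -3 + K
1/(F(578, t) + B(-897, g(-12, 31))) = 1/(578 - 897) = 1/(-319) = -1/319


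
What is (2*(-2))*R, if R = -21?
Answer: 84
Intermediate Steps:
(2*(-2))*R = (2*(-2))*(-21) = -4*(-21) = 84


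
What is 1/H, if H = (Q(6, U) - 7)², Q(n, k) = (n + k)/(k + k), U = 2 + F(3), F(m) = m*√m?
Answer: 390772/17330569 + 44784*√3/17330569 ≈ 0.027024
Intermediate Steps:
F(m) = m^(3/2)
U = 2 + 3*√3 (U = 2 + 3^(3/2) = 2 + 3*√3 ≈ 7.1962)
Q(n, k) = (k + n)/(2*k) (Q(n, k) = (k + n)/((2*k)) = (k + n)*(1/(2*k)) = (k + n)/(2*k))
H = (-7 + (8 + 3*√3)/(2*(2 + 3*√3)))² (H = (((2 + 3*√3) + 6)/(2*(2 + 3*√3)) - 7)² = ((8 + 3*√3)/(2*(2 + 3*√3)) - 7)² = (-7 + (8 + 3*√3)/(2*(2 + 3*√3)))² ≈ 37.004)
1/H = 1/(97693/2116 - 2799*√3/529)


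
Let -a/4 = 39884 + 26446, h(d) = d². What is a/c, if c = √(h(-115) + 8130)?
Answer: -53064*√21355/4271 ≈ -1815.6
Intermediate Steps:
c = √21355 (c = √((-115)² + 8130) = √(13225 + 8130) = √21355 ≈ 146.13)
a = -265320 (a = -4*(39884 + 26446) = -4*66330 = -265320)
a/c = -265320*√21355/21355 = -53064*√21355/4271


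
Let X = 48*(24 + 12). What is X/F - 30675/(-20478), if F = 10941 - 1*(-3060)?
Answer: 51651851/31856942 ≈ 1.6214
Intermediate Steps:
F = 14001 (F = 10941 + 3060 = 14001)
X = 1728 (X = 48*36 = 1728)
X/F - 30675/(-20478) = 1728/14001 - 30675/(-20478) = 1728*(1/14001) - 30675*(-1/20478) = 576/4667 + 10225/6826 = 51651851/31856942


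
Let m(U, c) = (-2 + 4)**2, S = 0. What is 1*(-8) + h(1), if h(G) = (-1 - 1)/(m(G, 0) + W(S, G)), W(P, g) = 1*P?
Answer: -17/2 ≈ -8.5000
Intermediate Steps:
m(U, c) = 4 (m(U, c) = 2**2 = 4)
W(P, g) = P
h(G) = -1/2 (h(G) = (-1 - 1)/(4 + 0) = -2/4 = -2*1/4 = -1/2)
1*(-8) + h(1) = 1*(-8) - 1/2 = -8 - 1/2 = -17/2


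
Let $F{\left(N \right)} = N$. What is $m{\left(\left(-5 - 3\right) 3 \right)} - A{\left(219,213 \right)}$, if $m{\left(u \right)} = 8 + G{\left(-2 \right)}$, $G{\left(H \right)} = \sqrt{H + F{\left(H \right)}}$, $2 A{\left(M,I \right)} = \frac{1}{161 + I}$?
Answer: $\frac{5983}{748} + 2 i \approx 7.9987 + 2.0 i$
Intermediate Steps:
$A{\left(M,I \right)} = \frac{1}{2 \left(161 + I\right)}$
$G{\left(H \right)} = \sqrt{2} \sqrt{H}$ ($G{\left(H \right)} = \sqrt{H + H} = \sqrt{2 H} = \sqrt{2} \sqrt{H}$)
$m{\left(u \right)} = 8 + 2 i$ ($m{\left(u \right)} = 8 + \sqrt{2} \sqrt{-2} = 8 + \sqrt{2} i \sqrt{2} = 8 + 2 i$)
$m{\left(\left(-5 - 3\right) 3 \right)} - A{\left(219,213 \right)} = \left(8 + 2 i\right) - \frac{1}{2 \left(161 + 213\right)} = \left(8 + 2 i\right) - \frac{1}{2 \cdot 374} = \left(8 + 2 i\right) - \frac{1}{2} \cdot \frac{1}{374} = \left(8 + 2 i\right) - \frac{1}{748} = \frac{5983}{748} + 2 i$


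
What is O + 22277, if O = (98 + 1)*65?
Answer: 28712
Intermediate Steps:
O = 6435 (O = 99*65 = 6435)
O + 22277 = 6435 + 22277 = 28712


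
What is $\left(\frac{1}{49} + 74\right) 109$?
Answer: $\frac{395343}{49} \approx 8068.2$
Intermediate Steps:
$\left(\frac{1}{49} + 74\right) 109 = \frac{3627}{49} \cdot 109 = \frac{395343}{49}$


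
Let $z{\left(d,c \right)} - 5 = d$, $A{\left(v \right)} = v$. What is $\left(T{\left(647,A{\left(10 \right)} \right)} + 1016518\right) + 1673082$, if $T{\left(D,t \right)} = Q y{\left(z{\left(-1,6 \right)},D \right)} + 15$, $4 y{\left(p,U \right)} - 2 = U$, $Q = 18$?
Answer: $\frac{5385071}{2} \approx 2.6925 \cdot 10^{6}$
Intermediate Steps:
$z{\left(d,c \right)} = 5 + d$
$y{\left(p,U \right)} = \frac{1}{2} + \frac{U}{4}$
$T{\left(D,t \right)} = 24 + \frac{9 D}{2}$ ($T{\left(D,t \right)} = 18 \left(\frac{1}{2} + \frac{D}{4}\right) + 15 = \left(9 + \frac{9 D}{2}\right) + 15 = 24 + \frac{9 D}{2}$)
$\left(T{\left(647,A{\left(10 \right)} \right)} + 1016518\right) + 1673082 = \left(\left(24 + \frac{9}{2} \cdot 647\right) + 1016518\right) + 1673082 = \left(\left(24 + \frac{5823}{2}\right) + 1016518\right) + 1673082 = \left(\frac{5871}{2} + 1016518\right) + 1673082 = \frac{2038907}{2} + 1673082 = \frac{5385071}{2}$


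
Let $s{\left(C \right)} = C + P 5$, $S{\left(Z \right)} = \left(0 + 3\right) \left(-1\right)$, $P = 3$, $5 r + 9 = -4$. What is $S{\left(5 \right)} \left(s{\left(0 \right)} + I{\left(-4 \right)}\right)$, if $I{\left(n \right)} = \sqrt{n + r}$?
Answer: $-45 - \frac{3 i \sqrt{165}}{5} \approx -45.0 - 7.7071 i$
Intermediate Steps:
$r = - \frac{13}{5}$ ($r = - \frac{9}{5} + \frac{1}{5} \left(-4\right) = - \frac{9}{5} - \frac{4}{5} = - \frac{13}{5} \approx -2.6$)
$S{\left(Z \right)} = -3$ ($S{\left(Z \right)} = 3 \left(-1\right) = -3$)
$I{\left(n \right)} = \sqrt{- \frac{13}{5} + n}$ ($I{\left(n \right)} = \sqrt{n - \frac{13}{5}} = \sqrt{- \frac{13}{5} + n}$)
$s{\left(C \right)} = 15 + C$ ($s{\left(C \right)} = C + 3 \cdot 5 = C + 15 = 15 + C$)
$S{\left(5 \right)} \left(s{\left(0 \right)} + I{\left(-4 \right)}\right) = - 3 \left(\left(15 + 0\right) + \frac{\sqrt{-65 + 25 \left(-4\right)}}{5}\right) = - 3 \left(15 + \frac{\sqrt{-65 - 100}}{5}\right) = - 3 \left(15 + \frac{\sqrt{-165}}{5}\right) = - 3 \left(15 + \frac{i \sqrt{165}}{5}\right) = -45 - \frac{3 i \sqrt{165}}{5}$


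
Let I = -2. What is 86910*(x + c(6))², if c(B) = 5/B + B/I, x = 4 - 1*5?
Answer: 5229085/6 ≈ 8.7151e+5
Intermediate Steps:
x = -1 (x = 4 - 5 = -1)
c(B) = 5/B - B/2 (c(B) = 5/B + B/(-2) = 5/B + B*(-½) = 5/B - B/2)
86910*(x + c(6))² = 86910*(-1 + (5/6 - ½*6))² = 86910*(-1 + (5*(⅙) - 3))² = 86910*(-1 + (⅚ - 3))² = 86910*(-1 - 13/6)² = 86910*(-19/6)² = 86910*(361/36) = 5229085/6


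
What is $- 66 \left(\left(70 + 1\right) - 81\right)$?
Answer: $660$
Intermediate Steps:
$- 66 \left(\left(70 + 1\right) - 81\right) = - 66 \left(71 - 81\right) = \left(-66\right) \left(-10\right) = 660$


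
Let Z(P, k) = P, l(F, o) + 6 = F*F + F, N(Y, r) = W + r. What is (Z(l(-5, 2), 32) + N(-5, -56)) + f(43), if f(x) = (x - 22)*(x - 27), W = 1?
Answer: 295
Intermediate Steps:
N(Y, r) = 1 + r
f(x) = (-27 + x)*(-22 + x) (f(x) = (-22 + x)*(-27 + x) = (-27 + x)*(-22 + x))
l(F, o) = -6 + F + F**2 (l(F, o) = -6 + (F*F + F) = -6 + (F**2 + F) = -6 + (F + F**2) = -6 + F + F**2)
(Z(l(-5, 2), 32) + N(-5, -56)) + f(43) = ((-6 - 5 + (-5)**2) + (1 - 56)) + (594 + 43**2 - 49*43) = ((-6 - 5 + 25) - 55) + (594 + 1849 - 2107) = (14 - 55) + 336 = -41 + 336 = 295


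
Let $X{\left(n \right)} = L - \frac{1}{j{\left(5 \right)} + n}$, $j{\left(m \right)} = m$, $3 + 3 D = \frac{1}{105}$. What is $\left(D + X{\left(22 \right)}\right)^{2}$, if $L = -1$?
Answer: $\frac{3694084}{893025} \approx 4.1366$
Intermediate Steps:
$D = - \frac{314}{315}$ ($D = -1 + \frac{1}{3 \cdot 105} = -1 + \frac{1}{3} \cdot \frac{1}{105} = -1 + \frac{1}{315} = - \frac{314}{315} \approx -0.99683$)
$X{\left(n \right)} = -1 - \frac{1}{5 + n}$
$\left(D + X{\left(22 \right)}\right)^{2} = \left(- \frac{314}{315} + \frac{-6 - 22}{5 + 22}\right)^{2} = \left(- \frac{314}{315} + \frac{-6 - 22}{27}\right)^{2} = \left(- \frac{314}{315} + \frac{1}{27} \left(-28\right)\right)^{2} = \left(- \frac{314}{315} - \frac{28}{27}\right)^{2} = \left(- \frac{1922}{945}\right)^{2} = \frac{3694084}{893025}$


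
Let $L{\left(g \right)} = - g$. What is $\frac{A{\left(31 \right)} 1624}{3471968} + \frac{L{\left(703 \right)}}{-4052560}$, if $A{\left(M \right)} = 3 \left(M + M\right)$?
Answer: $\frac{38330414917}{439698707440} \approx 0.087174$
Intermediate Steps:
$A{\left(M \right)} = 6 M$ ($A{\left(M \right)} = 3 \cdot 2 M = 6 M$)
$\frac{A{\left(31 \right)} 1624}{3471968} + \frac{L{\left(703 \right)}}{-4052560} = \frac{6 \cdot 31 \cdot 1624}{3471968} + \frac{\left(-1\right) 703}{-4052560} = 186 \cdot 1624 \cdot \frac{1}{3471968} - - \frac{703}{4052560} = 302064 \cdot \frac{1}{3471968} + \frac{703}{4052560} = \frac{18879}{216998} + \frac{703}{4052560} = \frac{38330414917}{439698707440}$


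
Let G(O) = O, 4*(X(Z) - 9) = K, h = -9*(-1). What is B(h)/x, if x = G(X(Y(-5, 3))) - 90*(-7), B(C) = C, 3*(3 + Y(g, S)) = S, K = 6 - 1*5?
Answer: 36/2557 ≈ 0.014079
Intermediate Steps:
K = 1 (K = 6 - 5 = 1)
h = 9
Y(g, S) = -3 + S/3
X(Z) = 37/4 (X(Z) = 9 + (1/4)*1 = 9 + 1/4 = 37/4)
x = 2557/4 (x = 37/4 - 90*(-7) = 37/4 - 18*(-35) = 37/4 + 630 = 2557/4 ≈ 639.25)
B(h)/x = 9/(2557/4) = 9*(4/2557) = 36/2557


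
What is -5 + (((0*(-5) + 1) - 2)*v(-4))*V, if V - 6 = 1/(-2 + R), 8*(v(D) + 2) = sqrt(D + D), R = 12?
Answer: 36/5 - 61*I*sqrt(2)/40 ≈ 7.2 - 2.1567*I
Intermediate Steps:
v(D) = -2 + sqrt(2)*sqrt(D)/8 (v(D) = -2 + sqrt(D + D)/8 = -2 + sqrt(2*D)/8 = -2 + (sqrt(2)*sqrt(D))/8 = -2 + sqrt(2)*sqrt(D)/8)
V = 61/10 (V = 6 + 1/(-2 + 12) = 6 + 1/10 = 61/10 ≈ 6.1000)
-5 + (((0*(-5) + 1) - 2)*v(-4))*V = -5 + (((0*(-5) + 1) - 2)*(-2 + sqrt(2)*sqrt(-4)/8))*(61/10) = -5 + (((0 + 1) - 2)*(-2 + sqrt(2)*(2*I)/8))*(61/10) = -5 + ((1 - 2)*(-2 + I*sqrt(2)/4))*(61/10) = -5 - (-2 + I*sqrt(2)/4)*(61/10) = -5 + (2 - I*sqrt(2)/4)*(61/10) = -5 + (61/5 - 61*I*sqrt(2)/40) = 36/5 - 61*I*sqrt(2)/40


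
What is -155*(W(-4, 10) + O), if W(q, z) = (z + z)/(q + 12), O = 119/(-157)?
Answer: -84785/314 ≈ -270.02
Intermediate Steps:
O = -119/157 (O = 119*(-1/157) = -119/157 ≈ -0.75796)
W(q, z) = 2*z/(12 + q) (W(q, z) = (2*z)/(12 + q) = 2*z/(12 + q))
-155*(W(-4, 10) + O) = -155*(2*10/(12 - 4) - 119/157) = -155*(2*10/8 - 119/157) = -155*(2*10*(1/8) - 119/157) = -155*(5/2 - 119/157) = -155*547/314 = -84785/314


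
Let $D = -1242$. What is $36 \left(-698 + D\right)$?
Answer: $-69840$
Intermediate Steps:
$36 \left(-698 + D\right) = 36 \left(-698 - 1242\right) = 36 \left(-1940\right) = -69840$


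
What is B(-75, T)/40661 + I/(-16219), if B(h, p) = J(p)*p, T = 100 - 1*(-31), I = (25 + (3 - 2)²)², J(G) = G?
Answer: 250847423/659480759 ≈ 0.38037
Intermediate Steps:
I = 676 (I = (25 + 1²)² = (25 + 1)² = 26² = 676)
T = 131 (T = 100 + 31 = 131)
B(h, p) = p² (B(h, p) = p*p = p²)
B(-75, T)/40661 + I/(-16219) = 131²/40661 + 676/(-16219) = 17161*(1/40661) + 676*(-1/16219) = 17161/40661 - 676/16219 = 250847423/659480759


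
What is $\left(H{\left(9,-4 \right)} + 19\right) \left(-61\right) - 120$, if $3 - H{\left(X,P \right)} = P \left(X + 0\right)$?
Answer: $-3658$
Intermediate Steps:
$H{\left(X,P \right)} = 3 - P X$ ($H{\left(X,P \right)} = 3 - P \left(X + 0\right) = 3 - P X$)
$\left(H{\left(9,-4 \right)} + 19\right) \left(-61\right) - 120 = \left(\left(3 - \left(-4\right) 9\right) + 19\right) \left(-61\right) - 120 = \left(\left(3 + 36\right) + 19\right) \left(-61\right) - 120 = \left(39 + 19\right) \left(-61\right) - 120 = 58 \left(-61\right) - 120 = -3538 - 120 = -3658$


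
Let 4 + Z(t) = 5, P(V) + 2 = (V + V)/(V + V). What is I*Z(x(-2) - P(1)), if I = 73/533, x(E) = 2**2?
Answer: 73/533 ≈ 0.13696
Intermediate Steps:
x(E) = 4
P(V) = -1 (P(V) = -2 + (V + V)/(V + V) = -2 + (2*V)/((2*V)) = -2 + (2*V)*(1/(2*V)) = -2 + 1 = -1)
Z(t) = 1 (Z(t) = -4 + 5 = 1)
I = 73/533 (I = 73*(1/533) = 73/533 ≈ 0.13696)
I*Z(x(-2) - P(1)) = (73/533)*1 = 73/533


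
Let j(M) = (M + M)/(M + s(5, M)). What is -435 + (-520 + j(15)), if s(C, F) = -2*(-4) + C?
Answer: -13355/14 ≈ -953.93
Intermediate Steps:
s(C, F) = 8 + C
j(M) = 2*M/(13 + M) (j(M) = (M + M)/(M + (8 + 5)) = (2*M)/(M + 13) = (2*M)/(13 + M) = 2*M/(13 + M))
-435 + (-520 + j(15)) = -435 + (-520 + 2*15/(13 + 15)) = -435 + (-520 + 2*15/28) = -435 + (-520 + 2*15*(1/28)) = -435 + (-520 + 15/14) = -435 - 7265/14 = -13355/14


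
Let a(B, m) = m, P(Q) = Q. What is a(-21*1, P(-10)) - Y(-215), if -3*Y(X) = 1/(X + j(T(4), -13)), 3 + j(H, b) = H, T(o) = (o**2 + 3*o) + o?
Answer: -5581/558 ≈ -10.002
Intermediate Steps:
T(o) = o**2 + 4*o
j(H, b) = -3 + H
Y(X) = -1/(3*(29 + X)) (Y(X) = -1/(3*(X + (-3 + 4*(4 + 4)))) = -1/(3*(X + (-3 + 4*8))) = -1/(3*(X + (-3 + 32))) = -1/(3*(X + 29)) = -1/(3*(29 + X)))
a(-21*1, P(-10)) - Y(-215) = -10 - (-1)/(87 + 3*(-215)) = -10 - (-1)/(87 - 645) = -10 - (-1)/(-558) = -10 - (-1)*(-1)/558 = -10 - 1*1/558 = -10 - 1/558 = -5581/558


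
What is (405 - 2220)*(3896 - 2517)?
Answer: -2502885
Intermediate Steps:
(405 - 2220)*(3896 - 2517) = -1815*1379 = -2502885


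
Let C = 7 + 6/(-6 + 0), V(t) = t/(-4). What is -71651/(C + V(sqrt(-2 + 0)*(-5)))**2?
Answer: 573208*I/(-263*I + 120*sqrt(2)) ≈ -1538.8 + 992.93*I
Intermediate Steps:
V(t) = -t/4 (V(t) = t*(-1/4) = -t/4)
C = 6 (C = 7 + 6/(-6) = 7 + 6*(-1/6) = 7 - 1 = 6)
-71651/(C + V(sqrt(-2 + 0)*(-5)))**2 = -71651/(6 - sqrt(-2 + 0)*(-5)/4)**2 = -71651/(6 - sqrt(-2)*(-5)/4)**2 = -71651/(6 - I*sqrt(2)*(-5)/4)**2 = -71651/(6 - (-5)*I*sqrt(2)/4)**2 = -71651/(6 + 5*I*sqrt(2)/4)**2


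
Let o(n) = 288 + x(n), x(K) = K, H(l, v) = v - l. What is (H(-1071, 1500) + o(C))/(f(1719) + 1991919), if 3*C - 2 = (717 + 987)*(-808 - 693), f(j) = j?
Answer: -2549125/5980914 ≈ -0.42621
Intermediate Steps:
C = -2557702/3 (C = ⅔ + ((717 + 987)*(-808 - 693))/3 = ⅔ + (1704*(-1501))/3 = ⅔ + (⅓)*(-2557704) = ⅔ - 852568 = -2557702/3 ≈ -8.5257e+5)
o(n) = 288 + n
(H(-1071, 1500) + o(C))/(f(1719) + 1991919) = ((1500 - 1*(-1071)) + (288 - 2557702/3))/(1719 + 1991919) = ((1500 + 1071) - 2556838/3)/1993638 = (2571 - 2556838/3)*(1/1993638) = -2549125/3*1/1993638 = -2549125/5980914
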